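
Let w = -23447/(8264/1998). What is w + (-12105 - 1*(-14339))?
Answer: -14192665/4132 ≈ -3434.8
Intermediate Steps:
w = -23423553/4132 (w = -23447/(8264*(1/1998)) = -23447/4132/999 = -23447*999/4132 = -23423553/4132 ≈ -5668.8)
w + (-12105 - 1*(-14339)) = -23423553/4132 + (-12105 - 1*(-14339)) = -23423553/4132 + (-12105 + 14339) = -23423553/4132 + 2234 = -14192665/4132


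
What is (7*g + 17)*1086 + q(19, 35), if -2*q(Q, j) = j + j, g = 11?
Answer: 102049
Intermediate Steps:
q(Q, j) = -j (q(Q, j) = -(j + j)/2 = -j)
(7*g + 17)*1086 + q(19, 35) = (7*11 + 17)*1086 - 1*35 = (77 + 17)*1086 - 35 = 94*1086 - 35 = 102084 - 35 = 102049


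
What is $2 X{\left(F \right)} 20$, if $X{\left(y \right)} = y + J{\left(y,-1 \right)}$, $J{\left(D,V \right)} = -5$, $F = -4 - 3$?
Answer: $-480$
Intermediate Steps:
$F = -7$ ($F = -4 - 3 = -7$)
$X{\left(y \right)} = -5 + y$ ($X{\left(y \right)} = y - 5 = -5 + y$)
$2 X{\left(F \right)} 20 = 2 \left(-5 - 7\right) 20 = 2 \left(-12\right) 20 = \left(-24\right) 20 = -480$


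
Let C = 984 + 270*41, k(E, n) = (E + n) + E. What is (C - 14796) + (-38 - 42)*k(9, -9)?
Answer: -3462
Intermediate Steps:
k(E, n) = n + 2*E
C = 12054 (C = 984 + 11070 = 12054)
(C - 14796) + (-38 - 42)*k(9, -9) = (12054 - 14796) + (-38 - 42)*(-9 + 2*9) = -2742 - 80*(-9 + 18) = -2742 - 80*9 = -2742 - 720 = -3462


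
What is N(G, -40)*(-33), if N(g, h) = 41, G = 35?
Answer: -1353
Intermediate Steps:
N(G, -40)*(-33) = 41*(-33) = -1353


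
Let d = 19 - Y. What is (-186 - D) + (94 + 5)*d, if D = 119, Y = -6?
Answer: 2170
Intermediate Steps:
d = 25 (d = 19 - 1*(-6) = 19 + 6 = 25)
(-186 - D) + (94 + 5)*d = (-186 - 1*119) + (94 + 5)*25 = (-186 - 119) + 99*25 = -305 + 2475 = 2170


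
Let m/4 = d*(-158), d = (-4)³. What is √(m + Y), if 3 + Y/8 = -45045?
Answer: 8*I*√4999 ≈ 565.63*I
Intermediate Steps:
d = -64
Y = -360384 (Y = -24 + 8*(-45045) = -24 - 360360 = -360384)
m = 40448 (m = 4*(-64*(-158)) = 4*10112 = 40448)
√(m + Y) = √(40448 - 360384) = √(-319936) = 8*I*√4999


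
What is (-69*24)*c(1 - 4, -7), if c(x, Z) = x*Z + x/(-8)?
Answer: -35397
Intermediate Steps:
c(x, Z) = -x/8 + Z*x (c(x, Z) = Z*x + x*(-⅛) = Z*x - x/8 = -x/8 + Z*x)
(-69*24)*c(1 - 4, -7) = (-69*24)*((1 - 4)*(-⅛ - 7)) = -(-4968)*(-57)/8 = -1656*171/8 = -35397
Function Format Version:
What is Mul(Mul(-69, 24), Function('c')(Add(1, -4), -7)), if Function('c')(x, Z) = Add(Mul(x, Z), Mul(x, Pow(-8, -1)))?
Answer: -35397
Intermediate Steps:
Function('c')(x, Z) = Add(Mul(Rational(-1, 8), x), Mul(Z, x)) (Function('c')(x, Z) = Add(Mul(Z, x), Mul(x, Rational(-1, 8))) = Add(Mul(Z, x), Mul(Rational(-1, 8), x)) = Add(Mul(Rational(-1, 8), x), Mul(Z, x)))
Mul(Mul(-69, 24), Function('c')(Add(1, -4), -7)) = Mul(Mul(-69, 24), Mul(Add(1, -4), Add(Rational(-1, 8), -7))) = Mul(-1656, Mul(-3, Rational(-57, 8))) = Mul(-1656, Rational(171, 8)) = -35397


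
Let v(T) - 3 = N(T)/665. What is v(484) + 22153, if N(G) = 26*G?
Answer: 14746324/665 ≈ 22175.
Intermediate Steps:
v(T) = 3 + 26*T/665 (v(T) = 3 + (26*T)/665 = 3 + (26*T)*(1/665) = 3 + 26*T/665)
v(484) + 22153 = (3 + (26/665)*484) + 22153 = (3 + 12584/665) + 22153 = 14579/665 + 22153 = 14746324/665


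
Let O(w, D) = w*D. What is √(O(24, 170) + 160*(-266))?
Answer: 4*I*√2405 ≈ 196.16*I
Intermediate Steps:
O(w, D) = D*w
√(O(24, 170) + 160*(-266)) = √(170*24 + 160*(-266)) = √(4080 - 42560) = √(-38480) = 4*I*√2405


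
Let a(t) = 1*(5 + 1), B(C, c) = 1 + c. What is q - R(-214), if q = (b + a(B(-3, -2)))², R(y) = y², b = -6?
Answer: -45796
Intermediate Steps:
a(t) = 6 (a(t) = 1*6 = 6)
q = 0 (q = (-6 + 6)² = 0² = 0)
q - R(-214) = 0 - 1*(-214)² = 0 - 1*45796 = 0 - 45796 = -45796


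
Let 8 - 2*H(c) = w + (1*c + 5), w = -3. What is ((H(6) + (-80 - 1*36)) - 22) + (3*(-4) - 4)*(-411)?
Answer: 6438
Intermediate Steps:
H(c) = 3 - c/2 (H(c) = 4 - (-3 + (1*c + 5))/2 = 4 - (-3 + (c + 5))/2 = 4 - (-3 + (5 + c))/2 = 4 - (2 + c)/2 = 4 + (-1 - c/2) = 3 - c/2)
((H(6) + (-80 - 1*36)) - 22) + (3*(-4) - 4)*(-411) = (((3 - ½*6) + (-80 - 1*36)) - 22) + (3*(-4) - 4)*(-411) = (((3 - 3) + (-80 - 36)) - 22) + (-12 - 4)*(-411) = ((0 - 116) - 22) - 16*(-411) = (-116 - 22) + 6576 = -138 + 6576 = 6438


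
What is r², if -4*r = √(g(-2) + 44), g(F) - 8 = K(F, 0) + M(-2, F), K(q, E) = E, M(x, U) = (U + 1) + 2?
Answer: 53/16 ≈ 3.3125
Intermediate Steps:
M(x, U) = 3 + U (M(x, U) = (1 + U) + 2 = 3 + U)
g(F) = 11 + F (g(F) = 8 + (0 + (3 + F)) = 8 + (3 + F) = 11 + F)
r = -√53/4 (r = -√((11 - 2) + 44)/4 = -√(9 + 44)/4 = -√53/4 ≈ -1.8200)
r² = (-√53/4)² = 53/16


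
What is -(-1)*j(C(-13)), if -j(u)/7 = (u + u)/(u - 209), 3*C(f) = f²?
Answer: 1183/229 ≈ 5.1659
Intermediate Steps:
C(f) = f²/3
j(u) = -14*u/(-209 + u) (j(u) = -7*(u + u)/(u - 209) = -7*2*u/(-209 + u) = -14*u/(-209 + u))
-(-1)*j(C(-13)) = -(-1)*(-14*(⅓)*(-13)²/(-209 + (⅓)*(-13)²)) = -(-1)*(-14*(⅓)*169/(-209 + (⅓)*169)) = -(-1)*(-14*169/3/(-209 + 169/3)) = -(-1)*(-14*169/3/(-458/3)) = -(-1)*(-14*169/3*(-3/458)) = -(-1)*1183/229 = -1*(-1183/229) = 1183/229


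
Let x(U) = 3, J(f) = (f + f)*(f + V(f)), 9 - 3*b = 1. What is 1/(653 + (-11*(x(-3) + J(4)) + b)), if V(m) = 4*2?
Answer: -3/1300 ≈ -0.0023077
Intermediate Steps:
V(m) = 8
b = 8/3 (b = 3 - ⅓*1 = 3 - ⅓ = 8/3 ≈ 2.6667)
J(f) = 2*f*(8 + f) (J(f) = (f + f)*(f + 8) = (2*f)*(8 + f) = 2*f*(8 + f))
1/(653 + (-11*(x(-3) + J(4)) + b)) = 1/(653 + (-11*(3 + 2*4*(8 + 4)) + 8/3)) = 1/(653 + (-11*(3 + 2*4*12) + 8/3)) = 1/(653 + (-11*(3 + 96) + 8/3)) = 1/(653 + (-11*99 + 8/3)) = 1/(653 + (-1089 + 8/3)) = 1/(653 - 3259/3) = 1/(-1300/3) = -3/1300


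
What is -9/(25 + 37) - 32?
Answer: -1993/62 ≈ -32.145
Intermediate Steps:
-9/(25 + 37) - 32 = -9/62 - 32 = -1993/62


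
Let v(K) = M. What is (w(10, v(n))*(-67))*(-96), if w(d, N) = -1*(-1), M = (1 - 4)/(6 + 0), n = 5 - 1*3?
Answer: 6432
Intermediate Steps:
n = 2 (n = 5 - 3 = 2)
M = -½ (M = -3/6 = -3*⅙ = -½ ≈ -0.50000)
v(K) = -½
w(d, N) = 1
(w(10, v(n))*(-67))*(-96) = (1*(-67))*(-96) = -67*(-96) = 6432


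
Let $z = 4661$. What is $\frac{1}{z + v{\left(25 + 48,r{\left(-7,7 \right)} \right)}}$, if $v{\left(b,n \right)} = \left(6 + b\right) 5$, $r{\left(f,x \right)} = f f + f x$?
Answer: $\frac{1}{5056} \approx 0.00019778$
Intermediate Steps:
$r{\left(f,x \right)} = f^{2} + f x$
$v{\left(b,n \right)} = 30 + 5 b$
$\frac{1}{z + v{\left(25 + 48,r{\left(-7,7 \right)} \right)}} = \frac{1}{4661 + \left(30 + 5 \left(25 + 48\right)\right)} = \frac{1}{4661 + \left(30 + 5 \cdot 73\right)} = \frac{1}{4661 + \left(30 + 365\right)} = \frac{1}{4661 + 395} = \frac{1}{5056}$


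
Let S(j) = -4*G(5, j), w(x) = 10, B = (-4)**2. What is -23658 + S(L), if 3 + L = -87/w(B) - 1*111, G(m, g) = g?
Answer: -115836/5 ≈ -23167.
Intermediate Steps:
B = 16
L = -1227/10 (L = -3 + (-87/10 - 1*111) = -3 + (-87*1/10 - 111) = -3 + (-87/10 - 111) = -3 - 1197/10 = -1227/10 ≈ -122.70)
S(j) = -4*j
-23658 + S(L) = -23658 - 4*(-1227/10) = -23658 + 2454/5 = -115836/5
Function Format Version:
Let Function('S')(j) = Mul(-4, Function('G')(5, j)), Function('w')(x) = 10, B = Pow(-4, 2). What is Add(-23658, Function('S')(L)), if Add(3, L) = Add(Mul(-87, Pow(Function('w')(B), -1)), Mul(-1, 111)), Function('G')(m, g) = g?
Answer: Rational(-115836, 5) ≈ -23167.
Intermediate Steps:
B = 16
L = Rational(-1227, 10) (L = Add(-3, Add(Mul(-87, Pow(10, -1)), Mul(-1, 111))) = Add(-3, Add(Mul(-87, Rational(1, 10)), -111)) = Add(-3, Add(Rational(-87, 10), -111)) = Add(-3, Rational(-1197, 10)) = Rational(-1227, 10) ≈ -122.70)
Function('S')(j) = Mul(-4, j)
Add(-23658, Function('S')(L)) = Add(-23658, Mul(-4, Rational(-1227, 10))) = Add(-23658, Rational(2454, 5)) = Rational(-115836, 5)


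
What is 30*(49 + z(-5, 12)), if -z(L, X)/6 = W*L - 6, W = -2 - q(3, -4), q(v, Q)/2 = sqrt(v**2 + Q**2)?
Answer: -8250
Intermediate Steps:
q(v, Q) = 2*sqrt(Q**2 + v**2) (q(v, Q) = 2*sqrt(v**2 + Q**2) = 2*sqrt(Q**2 + v**2))
W = -12 (W = -2 - 2*sqrt((-4)**2 + 3**2) = -2 - 2*sqrt(16 + 9) = -2 - 2*sqrt(25) = -2 - 2*5 = -2 - 1*10 = -2 - 10 = -12)
z(L, X) = 36 + 72*L (z(L, X) = -6*(-12*L - 6) = -6*(-6 - 12*L) = 36 + 72*L)
30*(49 + z(-5, 12)) = 30*(49 + (36 + 72*(-5))) = 30*(49 + (36 - 360)) = 30*(49 - 324) = 30*(-275) = -8250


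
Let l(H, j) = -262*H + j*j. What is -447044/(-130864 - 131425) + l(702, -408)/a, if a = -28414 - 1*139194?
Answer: 272286701/150553886 ≈ 1.8086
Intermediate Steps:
l(H, j) = j² - 262*H (l(H, j) = -262*H + j² = j² - 262*H)
a = -167608 (a = -28414 - 139194 = -167608)
-447044/(-130864 - 131425) + l(702, -408)/a = -447044/(-130864 - 131425) + ((-408)² - 262*702)/(-167608) = -447044/(-262289) + (166464 - 183924)*(-1/167608) = -447044*(-1/262289) - 17460*(-1/167608) = 447044/262289 + 4365/41902 = 272286701/150553886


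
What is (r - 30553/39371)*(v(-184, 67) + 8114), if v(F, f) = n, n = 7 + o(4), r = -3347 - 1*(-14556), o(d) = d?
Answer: 3585391761250/39371 ≈ 9.1067e+7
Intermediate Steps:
r = 11209 (r = -3347 + 14556 = 11209)
n = 11 (n = 7 + 4 = 11)
v(F, f) = 11
(r - 30553/39371)*(v(-184, 67) + 8114) = (11209 - 30553/39371)*(11 + 8114) = (11209 - 30553*1/39371)*8125 = (11209 - 30553/39371)*8125 = (441278986/39371)*8125 = 3585391761250/39371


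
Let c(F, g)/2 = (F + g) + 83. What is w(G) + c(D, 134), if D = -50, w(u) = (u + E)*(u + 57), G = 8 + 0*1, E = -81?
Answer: -4411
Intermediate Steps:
G = 8 (G = 8 + 0 = 8)
w(u) = (-81 + u)*(57 + u) (w(u) = (u - 81)*(u + 57) = (-81 + u)*(57 + u))
c(F, g) = 166 + 2*F + 2*g (c(F, g) = 2*((F + g) + 83) = 2*(83 + F + g) = 166 + 2*F + 2*g)
w(G) + c(D, 134) = (-4617 + 8² - 24*8) + (166 + 2*(-50) + 2*134) = (-4617 + 64 - 192) + (166 - 100 + 268) = -4745 + 334 = -4411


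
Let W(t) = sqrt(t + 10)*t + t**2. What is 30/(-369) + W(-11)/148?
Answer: 13403/18204 - 11*I/148 ≈ 0.73627 - 0.074324*I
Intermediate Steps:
W(t) = t**2 + t*sqrt(10 + t) (W(t) = sqrt(10 + t)*t + t**2 = t*sqrt(10 + t) + t**2 = t**2 + t*sqrt(10 + t))
30/(-369) + W(-11)/148 = 30/(-369) - 11*(-11 + sqrt(10 - 11))/148 = 30*(-1/369) - 11*(-11 + sqrt(-1))*(1/148) = -10/123 - 11*(-11 + I)*(1/148) = -10/123 + (121 - 11*I)*(1/148) = -10/123 + (121/148 - 11*I/148) = 13403/18204 - 11*I/148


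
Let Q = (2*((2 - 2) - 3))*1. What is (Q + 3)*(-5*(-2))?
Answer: -30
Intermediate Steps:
Q = -6 (Q = (2*(0 - 3))*1 = (2*(-3))*1 = -6*1 = -6)
(Q + 3)*(-5*(-2)) = (-6 + 3)*(-5*(-2)) = -3*10 = -30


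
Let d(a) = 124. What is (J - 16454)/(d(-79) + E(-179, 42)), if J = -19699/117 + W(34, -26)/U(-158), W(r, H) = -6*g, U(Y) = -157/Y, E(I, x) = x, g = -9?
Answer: -304338025/3049254 ≈ -99.807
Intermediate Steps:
W(r, H) = 54 (W(r, H) = -6*(-9) = 54)
J = -2094499/18369 (J = -19699/117 + 54/((-157/(-158))) = -19699*1/117 + 54/((-157*(-1/158))) = -19699/117 + 54/(157/158) = -19699/117 + 54*(158/157) = -19699/117 + 8532/157 = -2094499/18369 ≈ -114.02)
(J - 16454)/(d(-79) + E(-179, 42)) = (-2094499/18369 - 16454)/(124 + 42) = -304338025/18369/166 = -304338025/18369*1/166 = -304338025/3049254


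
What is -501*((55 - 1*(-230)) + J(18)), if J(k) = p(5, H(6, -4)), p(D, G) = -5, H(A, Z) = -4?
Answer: -140280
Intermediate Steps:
J(k) = -5
-501*((55 - 1*(-230)) + J(18)) = -501*((55 - 1*(-230)) - 5) = -501*((55 + 230) - 5) = -501*(285 - 5) = -501*280 = -140280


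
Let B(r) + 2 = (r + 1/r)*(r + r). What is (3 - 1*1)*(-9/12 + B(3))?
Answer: 69/2 ≈ 34.500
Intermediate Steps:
B(r) = -2 + 2*r*(r + 1/r) (B(r) = -2 + (r + 1/r)*(r + r) = -2 + (r + 1/r)*(2*r) = -2 + 2*r*(r + 1/r))
(3 - 1*1)*(-9/12 + B(3)) = (3 - 1*1)*(-9/12 + 2*3²) = (3 - 1)*(-9*1/12 + 2*9) = 2*(-¾ + 18) = 2*(69/4) = 69/2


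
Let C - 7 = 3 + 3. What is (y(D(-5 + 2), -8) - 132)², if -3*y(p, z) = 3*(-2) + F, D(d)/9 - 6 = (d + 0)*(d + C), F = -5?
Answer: 148225/9 ≈ 16469.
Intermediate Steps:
C = 13 (C = 7 + (3 + 3) = 7 + 6 = 13)
D(d) = 54 + 9*d*(13 + d) (D(d) = 54 + 9*((d + 0)*(d + 13)) = 54 + 9*(d*(13 + d)) = 54 + 9*d*(13 + d))
y(p, z) = 11/3 (y(p, z) = -(3*(-2) - 5)/3 = -(-6 - 5)/3 = -⅓*(-11) = 11/3)
(y(D(-5 + 2), -8) - 132)² = (11/3 - 132)² = (-385/3)² = 148225/9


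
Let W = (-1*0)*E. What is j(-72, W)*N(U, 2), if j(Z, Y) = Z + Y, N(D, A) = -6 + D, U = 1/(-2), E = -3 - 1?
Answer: 468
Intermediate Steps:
E = -4
U = -1/2 ≈ -0.50000
W = 0 (W = -1*0*(-4) = 0*(-4) = 0)
j(Z, Y) = Y + Z
j(-72, W)*N(U, 2) = (0 - 72)*(-6 - 1/2) = -72*(-13/2) = 468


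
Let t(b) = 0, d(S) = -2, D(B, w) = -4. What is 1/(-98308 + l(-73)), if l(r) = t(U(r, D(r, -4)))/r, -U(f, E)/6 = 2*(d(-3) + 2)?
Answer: -1/98308 ≈ -1.0172e-5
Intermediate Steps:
U(f, E) = 0 (U(f, E) = -12*(-2 + 2) = -12*0 = -6*0 = 0)
l(r) = 0 (l(r) = 0/r = 0)
1/(-98308 + l(-73)) = 1/(-98308 + 0) = 1/(-98308) = -1/98308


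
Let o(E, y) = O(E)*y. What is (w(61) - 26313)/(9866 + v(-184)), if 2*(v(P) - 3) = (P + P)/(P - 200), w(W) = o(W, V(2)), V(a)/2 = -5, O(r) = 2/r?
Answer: -77045424/28897835 ≈ -2.6661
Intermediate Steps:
V(a) = -10 (V(a) = 2*(-5) = -10)
o(E, y) = 2*y/E (o(E, y) = (2/E)*y = 2*y/E)
w(W) = -20/W (w(W) = 2*(-10)/W = -20/W)
v(P) = 3 + P/(-200 + P) (v(P) = 3 + ((P + P)/(P - 200))/2 = 3 + ((2*P)/(-200 + P))/2 = 3 + (2*P/(-200 + P))/2 = 3 + P/(-200 + P))
(w(61) - 26313)/(9866 + v(-184)) = (-20/61 - 26313)/(9866 + 4*(-150 - 184)/(-200 - 184)) = (-20*1/61 - 26313)/(9866 + 4*(-334)/(-384)) = (-20/61 - 26313)/(9866 + 4*(-1/384)*(-334)) = -1605113/(61*(9866 + 167/48)) = -1605113/(61*473735/48) = -1605113/61*48/473735 = -77045424/28897835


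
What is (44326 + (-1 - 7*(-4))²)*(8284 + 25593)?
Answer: 1526328235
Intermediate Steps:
(44326 + (-1 - 7*(-4))²)*(8284 + 25593) = (44326 + (-1 + 28)²)*33877 = (44326 + 27²)*33877 = (44326 + 729)*33877 = 45055*33877 = 1526328235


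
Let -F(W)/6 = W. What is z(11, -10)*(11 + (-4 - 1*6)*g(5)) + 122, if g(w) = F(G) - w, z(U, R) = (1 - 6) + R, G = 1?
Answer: -1693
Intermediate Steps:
F(W) = -6*W
z(U, R) = -5 + R
g(w) = -6 - w (g(w) = -6*1 - w = -6 - w)
z(11, -10)*(11 + (-4 - 1*6)*g(5)) + 122 = (-5 - 10)*(11 + (-4 - 1*6)*(-6 - 1*5)) + 122 = -15*(11 + (-4 - 6)*(-6 - 5)) + 122 = -15*(11 - 10*(-11)) + 122 = -15*(11 + 110) + 122 = -15*121 + 122 = -1815 + 122 = -1693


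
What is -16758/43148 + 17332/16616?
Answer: 31276/47771 ≈ 0.65471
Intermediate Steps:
-16758/43148 + 17332/16616 = -16758*1/43148 + 17332*(1/16616) = -1197/3082 + 4333/4154 = 31276/47771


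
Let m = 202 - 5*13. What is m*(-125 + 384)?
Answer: 35483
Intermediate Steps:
m = 137 (m = 202 - 65 = 137)
m*(-125 + 384) = 137*(-125 + 384) = 137*259 = 35483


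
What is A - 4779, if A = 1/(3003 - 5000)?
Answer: -9543664/1997 ≈ -4779.0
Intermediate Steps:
A = -1/1997 (A = 1/(-1997) = -1/1997 ≈ -0.00050075)
A - 4779 = -1/1997 - 4779 = -9543664/1997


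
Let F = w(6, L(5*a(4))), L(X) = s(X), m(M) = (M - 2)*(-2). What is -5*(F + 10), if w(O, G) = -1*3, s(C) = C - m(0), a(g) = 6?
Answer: -35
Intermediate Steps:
m(M) = 4 - 2*M (m(M) = (-2 + M)*(-2) = 4 - 2*M)
s(C) = -4 + C (s(C) = C - (4 - 2*0) = C - (4 + 0) = C - 1*4 = C - 4 = -4 + C)
L(X) = -4 + X
w(O, G) = -3
F = -3
-5*(F + 10) = -5*(-3 + 10) = -5*7 = -35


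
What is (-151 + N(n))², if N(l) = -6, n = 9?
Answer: 24649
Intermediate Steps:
(-151 + N(n))² = (-151 - 6)² = (-157)² = 24649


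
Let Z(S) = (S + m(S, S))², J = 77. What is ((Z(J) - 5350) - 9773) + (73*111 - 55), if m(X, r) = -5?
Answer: -1891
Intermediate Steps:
Z(S) = (-5 + S)² (Z(S) = (S - 5)² = (-5 + S)²)
((Z(J) - 5350) - 9773) + (73*111 - 55) = (((-5 + 77)² - 5350) - 9773) + (73*111 - 55) = ((72² - 5350) - 9773) + (8103 - 55) = ((5184 - 5350) - 9773) + 8048 = (-166 - 9773) + 8048 = -9939 + 8048 = -1891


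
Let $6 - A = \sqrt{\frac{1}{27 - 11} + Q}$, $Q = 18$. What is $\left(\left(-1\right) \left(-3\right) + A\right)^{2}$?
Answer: $\frac{361}{16} \approx 22.563$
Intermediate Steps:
$A = \frac{7}{4}$ ($A = 6 - \sqrt{\frac{1}{27 - 11} + 18} = 6 - \sqrt{\frac{1}{16} + 18} = 6 - \sqrt{\frac{289}{16}} = 6 - \frac{17}{4} = \frac{7}{4} \approx 1.75$)
$\left(\left(-1\right) \left(-3\right) + A\right)^{2} = \left(\left(-1\right) \left(-3\right) + \frac{7}{4}\right)^{2} = \left(3 + \frac{7}{4}\right)^{2} = \left(\frac{19}{4}\right)^{2} = \frac{361}{16}$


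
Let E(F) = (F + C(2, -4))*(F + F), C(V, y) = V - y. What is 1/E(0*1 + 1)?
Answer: 1/14 ≈ 0.071429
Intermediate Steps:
E(F) = 2*F*(6 + F) (E(F) = (F + (2 - 1*(-4)))*(F + F) = (F + (2 + 4))*(2*F) = (F + 6)*(2*F) = (6 + F)*(2*F) = 2*F*(6 + F))
1/E(0*1 + 1) = 1/(2*(0*1 + 1)*(6 + (0*1 + 1))) = 1/(2*(0 + 1)*(6 + (0 + 1))) = 1/(2*1*(6 + 1)) = 1/(2*1*7) = 1/14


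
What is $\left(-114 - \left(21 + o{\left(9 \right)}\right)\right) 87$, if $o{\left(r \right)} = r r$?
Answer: $-18792$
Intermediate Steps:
$o{\left(r \right)} = r^{2}$
$\left(-114 - \left(21 + o{\left(9 \right)}\right)\right) 87 = \left(-114 - 102\right) 87 = \left(-216\right) 87 = -18792$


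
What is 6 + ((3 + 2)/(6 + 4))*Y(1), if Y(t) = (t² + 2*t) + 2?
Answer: 17/2 ≈ 8.5000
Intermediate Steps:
Y(t) = 2 + t² + 2*t
6 + ((3 + 2)/(6 + 4))*Y(1) = 6 + ((3 + 2)/(6 + 4))*(2 + 1² + 2*1) = 6 + (5/10)*(2 + 1 + 2) = 6 + (5*(⅒))*5 = 6 + (½)*5 = 6 + 5/2 = 17/2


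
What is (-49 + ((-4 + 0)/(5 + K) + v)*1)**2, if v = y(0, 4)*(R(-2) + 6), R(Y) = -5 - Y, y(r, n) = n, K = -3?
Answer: 1521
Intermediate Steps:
v = 12 (v = 4*((-5 - 1*(-2)) + 6) = 4*((-5 + 2) + 6) = 4*(-3 + 6) = 4*3 = 12)
(-49 + ((-4 + 0)/(5 + K) + v)*1)**2 = (-49 + ((-4 + 0)/(5 - 3) + 12)*1)**2 = (-49 + (-4/2 + 12)*1)**2 = (-49 + (-4*1/2 + 12)*1)**2 = (-49 + (-2 + 12)*1)**2 = (-49 + 10*1)**2 = (-49 + 10)**2 = (-39)**2 = 1521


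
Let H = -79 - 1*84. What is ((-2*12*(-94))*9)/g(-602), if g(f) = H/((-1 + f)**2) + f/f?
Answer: 3691358568/181723 ≈ 20313.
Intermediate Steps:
H = -163 (H = -79 - 84 = -163)
g(f) = 1 - 163/(-1 + f)**2 (g(f) = -163/(-1 + f)**2 + f/f = -163/(-1 + f)**2 + 1 = 1 - 163/(-1 + f)**2)
((-2*12*(-94))*9)/g(-602) = ((-2*12*(-94))*9)/(1 - 163/(-1 - 602)**2) = (-24*(-94)*9)/(1 - 163/(-603)**2) = (2256*9)/(1 - 163*1/363609) = 20304/(1 - 163/363609) = 20304/(363446/363609) = 20304*(363609/363446) = 3691358568/181723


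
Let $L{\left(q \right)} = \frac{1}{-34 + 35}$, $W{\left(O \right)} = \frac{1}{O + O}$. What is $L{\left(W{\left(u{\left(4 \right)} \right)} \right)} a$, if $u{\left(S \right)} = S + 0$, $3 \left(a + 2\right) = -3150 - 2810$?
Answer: $- \frac{5966}{3} \approx -1988.7$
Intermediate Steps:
$a = - \frac{5966}{3}$ ($a = -2 + \frac{-3150 - 2810}{3} = -2 + \frac{1}{3} \left(-5960\right) = -2 - \frac{5960}{3} = - \frac{5966}{3} \approx -1988.7$)
$u{\left(S \right)} = S$
$W{\left(O \right)} = \frac{1}{2 O}$
$L{\left(q \right)} = 1$ ($L{\left(q \right)} = 1^{-1} = 1$)
$L{\left(W{\left(u{\left(4 \right)} \right)} \right)} a = 1 \left(- \frac{5966}{3}\right) = - \frac{5966}{3}$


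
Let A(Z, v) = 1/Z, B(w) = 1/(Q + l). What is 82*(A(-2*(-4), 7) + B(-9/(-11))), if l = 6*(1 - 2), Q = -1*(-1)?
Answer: -123/20 ≈ -6.1500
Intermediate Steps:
Q = 1
l = -6 (l = 6*(-1) = -6)
B(w) = -⅕ (B(w) = 1/(1 - 6) = 1/(-5) = -⅕)
82*(A(-2*(-4), 7) + B(-9/(-11))) = 82*(1/(-2*(-4)) - ⅕) = 82*(1/8 - ⅕) = 82*(⅛ - ⅕) = 82*(-3/40) = -123/20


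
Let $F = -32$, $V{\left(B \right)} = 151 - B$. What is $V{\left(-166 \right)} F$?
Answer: $-10144$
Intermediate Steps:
$V{\left(-166 \right)} F = \left(151 - -166\right) \left(-32\right) = \left(151 + 166\right) \left(-32\right) = 317 \left(-32\right) = -10144$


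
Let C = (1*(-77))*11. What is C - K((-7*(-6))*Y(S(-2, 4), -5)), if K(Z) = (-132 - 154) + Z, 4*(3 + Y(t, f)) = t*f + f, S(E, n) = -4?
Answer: -1185/2 ≈ -592.50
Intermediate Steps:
Y(t, f) = -3 + f/4 + f*t/4 (Y(t, f) = -3 + (t*f + f)/4 = -3 + (f*t + f)/4 = -3 + (f + f*t)/4 = -3 + (f/4 + f*t/4) = -3 + f/4 + f*t/4)
C = -847 (C = -77*11 = -847)
K(Z) = -286 + Z
C - K((-7*(-6))*Y(S(-2, 4), -5)) = -847 - (-286 + (-7*(-6))*(-3 + (¼)*(-5) + (¼)*(-5)*(-4))) = -847 - (-286 + 42*(-3 - 5/4 + 5)) = -847 - (-286 + 42*(¾)) = -847 - (-286 + 63/2) = -847 - 1*(-509/2) = -847 + 509/2 = -1185/2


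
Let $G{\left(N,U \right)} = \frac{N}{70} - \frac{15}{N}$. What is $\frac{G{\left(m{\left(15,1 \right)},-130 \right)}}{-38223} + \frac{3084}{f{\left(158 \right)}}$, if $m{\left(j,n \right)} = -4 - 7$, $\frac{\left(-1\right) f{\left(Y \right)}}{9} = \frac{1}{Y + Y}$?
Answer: $- \frac{3186944044289}{29431710} \approx -1.0828 \cdot 10^{5}$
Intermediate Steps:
$f{\left(Y \right)} = - \frac{9}{2 Y}$ ($f{\left(Y \right)} = - \frac{9}{Y + Y} = - \frac{9}{2 Y}$)
$m{\left(j,n \right)} = -11$
$G{\left(N,U \right)} = - \frac{15}{N} + \frac{N}{70}$ ($G{\left(N,U \right)} = N \frac{1}{70} - \frac{15}{N} = \frac{N}{70} - \frac{15}{N} = - \frac{15}{N} + \frac{N}{70}$)
$\frac{G{\left(m{\left(15,1 \right)},-130 \right)}}{-38223} + \frac{3084}{f{\left(158 \right)}} = \frac{- \frac{15}{-11} + \frac{1}{70} \left(-11\right)}{-38223} + \frac{3084}{\left(- \frac{9}{2}\right) \frac{1}{158}} = \left(\left(-15\right) \left(- \frac{1}{11}\right) - \frac{11}{70}\right) \left(- \frac{1}{38223}\right) + \frac{3084}{\left(- \frac{9}{2}\right) \frac{1}{158}} = \left(\frac{15}{11} - \frac{11}{70}\right) \left(- \frac{1}{38223}\right) + \frac{3084}{- \frac{9}{316}} = \frac{929}{770} \left(- \frac{1}{38223}\right) + 3084 \left(- \frac{316}{9}\right) = - \frac{929}{29431710} - \frac{324848}{3} = - \frac{3186944044289}{29431710}$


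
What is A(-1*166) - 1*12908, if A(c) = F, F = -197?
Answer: -13105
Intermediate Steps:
A(c) = -197
A(-1*166) - 1*12908 = -197 - 1*12908 = -197 - 12908 = -13105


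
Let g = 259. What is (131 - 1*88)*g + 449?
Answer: 11586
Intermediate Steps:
(131 - 1*88)*g + 449 = (131 - 1*88)*259 + 449 = (131 - 88)*259 + 449 = 43*259 + 449 = 11137 + 449 = 11586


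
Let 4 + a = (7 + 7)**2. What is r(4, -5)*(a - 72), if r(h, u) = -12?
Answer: -1440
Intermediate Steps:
a = 192 (a = -4 + (7 + 7)**2 = -4 + 14**2 = -4 + 196 = 192)
r(4, -5)*(a - 72) = -12*(192 - 72) = -12*120 = -1440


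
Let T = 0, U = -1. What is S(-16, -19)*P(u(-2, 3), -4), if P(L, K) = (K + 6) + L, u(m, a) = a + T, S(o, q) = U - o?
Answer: 75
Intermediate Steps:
S(o, q) = -1 - o
u(m, a) = a (u(m, a) = a + 0 = a)
P(L, K) = 6 + K + L (P(L, K) = (6 + K) + L = 6 + K + L)
S(-16, -19)*P(u(-2, 3), -4) = (-1 - 1*(-16))*(6 - 4 + 3) = (-1 + 16)*5 = 15*5 = 75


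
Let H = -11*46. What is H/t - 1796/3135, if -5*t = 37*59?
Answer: 4010882/6843705 ≈ 0.58607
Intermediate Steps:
H = -506
t = -2183/5 (t = -37*59/5 = -⅕*2183 = -2183/5 ≈ -436.60)
H/t - 1796/3135 = -506/(-2183/5) - 1796/3135 = -506*(-5/2183) - 1796*1/3135 = 2530/2183 - 1796/3135 = 4010882/6843705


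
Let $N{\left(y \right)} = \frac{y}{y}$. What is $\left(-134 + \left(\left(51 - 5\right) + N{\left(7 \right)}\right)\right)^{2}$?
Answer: $7569$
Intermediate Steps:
$N{\left(y \right)} = 1$
$\left(-134 + \left(\left(51 - 5\right) + N{\left(7 \right)}\right)\right)^{2} = \left(-134 + \left(\left(51 - 5\right) + 1\right)\right)^{2} = \left(-134 + \left(46 + 1\right)\right)^{2} = \left(-134 + 47\right)^{2} = \left(-87\right)^{2} = 7569$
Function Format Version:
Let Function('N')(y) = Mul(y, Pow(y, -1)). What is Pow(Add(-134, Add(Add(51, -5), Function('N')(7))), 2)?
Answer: 7569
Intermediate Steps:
Function('N')(y) = 1
Pow(Add(-134, Add(Add(51, -5), Function('N')(7))), 2) = Pow(Add(-134, Add(Add(51, -5), 1)), 2) = Pow(Add(-134, Add(46, 1)), 2) = Pow(Add(-134, 47), 2) = Pow(-87, 2) = 7569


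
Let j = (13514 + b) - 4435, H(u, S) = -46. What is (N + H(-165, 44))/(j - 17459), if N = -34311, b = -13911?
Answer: 34357/22291 ≈ 1.5413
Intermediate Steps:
j = -4832 (j = (13514 - 13911) - 4435 = -397 - 4435 = -4832)
(N + H(-165, 44))/(j - 17459) = (-34311 - 46)/(-4832 - 17459) = -34357/(-22291) = -34357*(-1/22291) = 34357/22291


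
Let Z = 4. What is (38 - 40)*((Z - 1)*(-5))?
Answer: 30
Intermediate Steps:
(38 - 40)*((Z - 1)*(-5)) = (38 - 40)*((4 - 1)*(-5)) = -6*(-5) = -2*(-15) = 30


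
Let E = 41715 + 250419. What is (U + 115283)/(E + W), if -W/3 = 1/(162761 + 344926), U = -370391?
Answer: -43171671732/49437544685 ≈ -0.87326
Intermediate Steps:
E = 292134
W = -1/169229 (W = -3/(162761 + 344926) = -3/507687 = -3*1/507687 = -1/169229 ≈ -5.9092e-6)
(U + 115283)/(E + W) = (-370391 + 115283)/(292134 - 1/169229) = -255108/49437544685/169229 = -255108*169229/49437544685 = -43171671732/49437544685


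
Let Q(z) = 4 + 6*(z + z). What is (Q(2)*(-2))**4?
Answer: 9834496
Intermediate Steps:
Q(z) = 4 + 12*z (Q(z) = 4 + 6*(2*z) = 4 + 12*z)
(Q(2)*(-2))**4 = ((4 + 12*2)*(-2))**4 = ((4 + 24)*(-2))**4 = (28*(-2))**4 = (-56)**4 = 9834496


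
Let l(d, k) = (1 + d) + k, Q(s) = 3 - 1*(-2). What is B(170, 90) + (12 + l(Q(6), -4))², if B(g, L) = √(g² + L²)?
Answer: 196 + 10*√370 ≈ 388.35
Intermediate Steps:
Q(s) = 5 (Q(s) = 3 + 2 = 5)
B(g, L) = √(L² + g²)
l(d, k) = 1 + d + k
B(170, 90) + (12 + l(Q(6), -4))² = √(90² + 170²) + (12 + (1 + 5 - 4))² = √(8100 + 28900) + (12 + 2)² = √37000 + 14² = 10*√370 + 196 = 196 + 10*√370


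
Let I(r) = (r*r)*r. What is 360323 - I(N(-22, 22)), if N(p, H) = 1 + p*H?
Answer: 113038910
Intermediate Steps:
N(p, H) = 1 + H*p
I(r) = r³ (I(r) = r²*r = r³)
360323 - I(N(-22, 22)) = 360323 - (1 + 22*(-22))³ = 360323 - (1 - 484)³ = 360323 - 1*(-483)³ = 360323 - 1*(-112678587) = 360323 + 112678587 = 113038910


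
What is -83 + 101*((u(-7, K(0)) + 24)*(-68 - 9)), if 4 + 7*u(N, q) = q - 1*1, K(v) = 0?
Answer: -181176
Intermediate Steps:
u(N, q) = -5/7 + q/7 (u(N, q) = -4/7 + (q - 1*1)/7 = -4/7 + (q - 1)/7 = -4/7 + (-1 + q)/7 = -4/7 + (-1/7 + q/7) = -5/7 + q/7)
-83 + 101*((u(-7, K(0)) + 24)*(-68 - 9)) = -83 + 101*(((-5/7 + (1/7)*0) + 24)*(-68 - 9)) = -83 + 101*(((-5/7 + 0) + 24)*(-77)) = -83 + 101*((-5/7 + 24)*(-77)) = -83 + 101*((163/7)*(-77)) = -83 + 101*(-1793) = -83 - 181093 = -181176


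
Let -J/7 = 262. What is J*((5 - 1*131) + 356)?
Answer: -421820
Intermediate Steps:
J = -1834 (J = -7*262 = -1834)
J*((5 - 1*131) + 356) = -1834*((5 - 1*131) + 356) = -1834*((5 - 131) + 356) = -1834*(-126 + 356) = -1834*230 = -421820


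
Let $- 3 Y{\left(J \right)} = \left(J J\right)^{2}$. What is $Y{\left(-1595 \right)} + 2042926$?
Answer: $- \frac{6472057071847}{3} \approx -2.1574 \cdot 10^{12}$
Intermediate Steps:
$Y{\left(J \right)} = - \frac{J^{4}}{3}$ ($Y{\left(J \right)} = - \frac{\left(J J\right)^{2}}{3} = - \frac{\left(J^{2}\right)^{2}}{3} = - \frac{J^{4}}{3}$)
$Y{\left(-1595 \right)} + 2042926 = - \frac{\left(-1595\right)^{4}}{3} + 2042926 = \left(- \frac{1}{3}\right) 6472063200625 + 2042926 = - \frac{6472063200625}{3} + 2042926 = - \frac{6472057071847}{3}$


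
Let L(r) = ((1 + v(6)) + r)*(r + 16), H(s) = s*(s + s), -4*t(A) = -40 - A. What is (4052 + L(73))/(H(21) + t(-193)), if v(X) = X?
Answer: 14896/1125 ≈ 13.241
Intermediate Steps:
t(A) = 10 + A/4 (t(A) = -(-40 - A)/4 = 10 + A/4)
H(s) = 2*s**2 (H(s) = s*(2*s) = 2*s**2)
L(r) = (7 + r)*(16 + r) (L(r) = ((1 + 6) + r)*(r + 16) = (7 + r)*(16 + r))
(4052 + L(73))/(H(21) + t(-193)) = (4052 + (112 + 73**2 + 23*73))/(2*21**2 + (10 + (1/4)*(-193))) = (4052 + (112 + 5329 + 1679))/(2*441 + (10 - 193/4)) = (4052 + 7120)/(882 - 153/4) = 11172/(3375/4) = 11172*(4/3375) = 14896/1125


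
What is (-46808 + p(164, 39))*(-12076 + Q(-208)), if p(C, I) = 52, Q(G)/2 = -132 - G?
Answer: 557518544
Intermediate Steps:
Q(G) = -264 - 2*G (Q(G) = 2*(-132 - G) = -264 - 2*G)
(-46808 + p(164, 39))*(-12076 + Q(-208)) = (-46808 + 52)*(-12076 + (-264 - 2*(-208))) = -46756*(-12076 + (-264 + 416)) = -46756*(-12076 + 152) = -46756*(-11924) = 557518544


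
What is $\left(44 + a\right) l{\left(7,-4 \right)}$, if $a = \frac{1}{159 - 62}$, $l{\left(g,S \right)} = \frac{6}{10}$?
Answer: $\frac{12807}{485} \approx 26.406$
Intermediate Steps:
$l{\left(g,S \right)} = \frac{3}{5}$ ($l{\left(g,S \right)} = 6 \cdot \frac{1}{10} = \frac{3}{5}$)
$a = \frac{1}{97} \approx 0.010309$
$\left(44 + a\right) l{\left(7,-4 \right)} = \left(44 + \frac{1}{97}\right) \frac{3}{5} = \frac{4269}{97} \cdot \frac{3}{5} = \frac{12807}{485}$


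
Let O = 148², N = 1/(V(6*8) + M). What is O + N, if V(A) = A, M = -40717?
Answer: 890813775/40669 ≈ 21904.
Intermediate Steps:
N = -1/40669 (N = 1/(6*8 - 40717) = 1/(48 - 40717) = 1/(-40669) = -1/40669 ≈ -2.4589e-5)
O = 21904
O + N = 21904 - 1/40669 = 890813775/40669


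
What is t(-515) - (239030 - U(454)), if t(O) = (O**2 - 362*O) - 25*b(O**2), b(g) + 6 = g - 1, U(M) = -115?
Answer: -6417940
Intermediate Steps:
b(g) = -7 + g (b(g) = -6 + (g - 1) = -6 + (-1 + g) = -7 + g)
t(O) = 175 - 362*O - 24*O**2 (t(O) = (O**2 - 362*O) - 25*(-7 + O**2) = (O**2 - 362*O) + (175 - 25*O**2) = 175 - 362*O - 24*O**2)
t(-515) - (239030 - U(454)) = (175 - 362*(-515) - 24*(-515)**2) - (239030 - 1*(-115)) = (175 + 186430 - 24*265225) - (239030 + 115) = (175 + 186430 - 6365400) - 1*239145 = -6178795 - 239145 = -6417940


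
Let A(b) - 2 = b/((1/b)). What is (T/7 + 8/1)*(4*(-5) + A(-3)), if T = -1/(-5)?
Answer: -2529/35 ≈ -72.257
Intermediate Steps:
A(b) = 2 + b**2 (A(b) = 2 + b/((1/b)) = 2 + b/(1/b) = 2 + b*b = 2 + b**2)
T = 1/5 (T = -1*(-1/5) = 1/5 ≈ 0.20000)
(T/7 + 8/1)*(4*(-5) + A(-3)) = ((1/5)/7 + 8/1)*(4*(-5) + (2 + (-3)**2)) = ((1/5)*(1/7) + 8*1)*(-20 + (2 + 9)) = (1/35 + 8)*(-20 + 11) = (281/35)*(-9) = -2529/35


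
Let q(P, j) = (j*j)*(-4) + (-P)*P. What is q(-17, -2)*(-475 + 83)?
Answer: 119560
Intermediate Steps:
q(P, j) = -P² - 4*j² (q(P, j) = j²*(-4) - P² = -4*j² - P² = -P² - 4*j²)
q(-17, -2)*(-475 + 83) = (-1*(-17)² - 4*(-2)²)*(-475 + 83) = (-1*289 - 4*4)*(-392) = (-289 - 16)*(-392) = -305*(-392) = 119560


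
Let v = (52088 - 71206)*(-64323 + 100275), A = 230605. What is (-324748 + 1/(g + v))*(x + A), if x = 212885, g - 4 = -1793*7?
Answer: -98992833850857412650/687342883 ≈ -1.4402e+11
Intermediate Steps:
g = -12547 (g = 4 - 1793*7 = 4 - 12551 = -12547)
v = -687330336 (v = -19118*35952 = -687330336)
(-324748 + 1/(g + v))*(x + A) = (-324748 + 1/(-12547 - 687330336))*(212885 + 230605) = (-324748 + 1/(-687342883))*443490 = (-324748 - 1/687342883)*443490 = -223213226568485/687342883*443490 = -98992833850857412650/687342883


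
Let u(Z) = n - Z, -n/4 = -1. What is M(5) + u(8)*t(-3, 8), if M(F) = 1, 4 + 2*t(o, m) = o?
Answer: 15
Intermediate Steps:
n = 4 (n = -4*(-1) = 4)
t(o, m) = -2 + o/2
u(Z) = 4 - Z
M(5) + u(8)*t(-3, 8) = 1 + (4 - 1*8)*(-2 + (1/2)*(-3)) = 1 + (4 - 8)*(-2 - 3/2) = 1 - 4*(-7/2) = 1 + 14 = 15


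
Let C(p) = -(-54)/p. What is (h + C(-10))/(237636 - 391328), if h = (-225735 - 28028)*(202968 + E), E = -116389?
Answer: 27463183478/192115 ≈ 1.4295e+5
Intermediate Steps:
C(p) = 54/p
h = -21970546777 (h = (-225735 - 28028)*(202968 - 116389) = -253763*86579 = -21970546777)
(h + C(-10))/(237636 - 391328) = (-21970546777 + 54/(-10))/(237636 - 391328) = (-21970546777 + 54*(-⅒))/(-153692) = (-21970546777 - 27/5)*(-1/153692) = -109852733912/5*(-1/153692) = 27463183478/192115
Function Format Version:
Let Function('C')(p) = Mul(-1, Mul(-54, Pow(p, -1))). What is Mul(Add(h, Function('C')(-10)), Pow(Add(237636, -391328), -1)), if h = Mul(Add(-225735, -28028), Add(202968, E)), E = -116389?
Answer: Rational(27463183478, 192115) ≈ 1.4295e+5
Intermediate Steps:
Function('C')(p) = Mul(54, Pow(p, -1))
h = -21970546777 (h = Mul(Add(-225735, -28028), Add(202968, -116389)) = Mul(-253763, 86579) = -21970546777)
Mul(Add(h, Function('C')(-10)), Pow(Add(237636, -391328), -1)) = Mul(Add(-21970546777, Mul(54, Pow(-10, -1))), Pow(Add(237636, -391328), -1)) = Mul(Add(-21970546777, Mul(54, Rational(-1, 10))), Pow(-153692, -1)) = Mul(Add(-21970546777, Rational(-27, 5)), Rational(-1, 153692)) = Mul(Rational(-109852733912, 5), Rational(-1, 153692)) = Rational(27463183478, 192115)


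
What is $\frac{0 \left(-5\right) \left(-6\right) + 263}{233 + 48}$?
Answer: $\frac{263}{281} \approx 0.93594$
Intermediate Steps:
$\frac{0 \left(-5\right) \left(-6\right) + 263}{233 + 48} = \frac{0 \left(-6\right) + 263}{281} = \left(0 + 263\right) \frac{1}{281} = 263 \cdot \frac{1}{281} = \frac{263}{281}$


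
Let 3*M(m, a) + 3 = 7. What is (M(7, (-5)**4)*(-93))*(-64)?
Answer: 7936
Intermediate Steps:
M(m, a) = 4/3 (M(m, a) = -1 + (1/3)*7 = -1 + 7/3 = 4/3)
(M(7, (-5)**4)*(-93))*(-64) = ((4/3)*(-93))*(-64) = -124*(-64) = 7936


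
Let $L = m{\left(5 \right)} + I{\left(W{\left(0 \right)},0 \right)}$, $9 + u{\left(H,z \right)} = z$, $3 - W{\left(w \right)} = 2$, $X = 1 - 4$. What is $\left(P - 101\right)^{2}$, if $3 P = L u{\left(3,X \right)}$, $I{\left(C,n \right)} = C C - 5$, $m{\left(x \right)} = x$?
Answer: $11025$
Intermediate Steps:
$X = -3$
$W{\left(w \right)} = 1$ ($W{\left(w \right)} = 3 - 2 = 1$)
$I{\left(C,n \right)} = -5 + C^{2}$ ($I{\left(C,n \right)} = C^{2} - 5 = -5 + C^{2}$)
$u{\left(H,z \right)} = -9 + z$
$L = 1$ ($L = 5 - \left(5 - 1^{2}\right) = 5 + \left(-5 + 1\right) = 5 - 4 = 1$)
$P = -4$ ($P = \frac{1 \left(-9 - 3\right)}{3} = \frac{1 \left(-12\right)}{3} = \frac{1}{3} \left(-12\right) = -4$)
$\left(P - 101\right)^{2} = \left(-4 - 101\right)^{2} = \left(-105\right)^{2} = 11025$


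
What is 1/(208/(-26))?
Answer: -⅛ ≈ -0.12500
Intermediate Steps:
1/(208/(-26)) = 1/(208*(-1/26)) = 1/(-8) = -⅛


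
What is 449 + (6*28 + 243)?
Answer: 860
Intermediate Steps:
449 + (6*28 + 243) = 449 + (168 + 243) = 449 + 411 = 860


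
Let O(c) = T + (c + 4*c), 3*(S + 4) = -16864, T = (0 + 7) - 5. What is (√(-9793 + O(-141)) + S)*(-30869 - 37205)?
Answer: 1148816824/3 - 1089184*I*√41 ≈ 3.8294e+8 - 6.9742e+6*I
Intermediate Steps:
T = 2 (T = 7 - 5 = 2)
S = -16876/3 (S = -4 + (⅓)*(-16864) = -4 - 16864/3 = -16876/3 ≈ -5625.3)
O(c) = 2 + 5*c (O(c) = 2 + (c + 4*c) = 2 + 5*c)
(√(-9793 + O(-141)) + S)*(-30869 - 37205) = (√(-9793 + (2 + 5*(-141))) - 16876/3)*(-30869 - 37205) = (√(-9793 + (2 - 705)) - 16876/3)*(-68074) = (√(-9793 - 703) - 16876/3)*(-68074) = (√(-10496) - 16876/3)*(-68074) = (16*I*√41 - 16876/3)*(-68074) = (-16876/3 + 16*I*√41)*(-68074) = 1148816824/3 - 1089184*I*√41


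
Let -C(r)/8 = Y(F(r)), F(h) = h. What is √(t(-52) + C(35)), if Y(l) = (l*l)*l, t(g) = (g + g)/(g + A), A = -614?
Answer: 2*I*√1056525269/111 ≈ 585.66*I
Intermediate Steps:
t(g) = 2*g/(-614 + g) (t(g) = (g + g)/(g - 614) = (2*g)/(-614 + g) = 2*g/(-614 + g))
Y(l) = l³ (Y(l) = l²*l = l³)
C(r) = -8*r³
√(t(-52) + C(35)) = √(2*(-52)/(-614 - 52) - 8*35³) = √(2*(-52)/(-666) - 8*42875) = √(2*(-52)*(-1/666) - 343000) = √(52/333 - 343000) = √(-114218948/333) = 2*I*√1056525269/111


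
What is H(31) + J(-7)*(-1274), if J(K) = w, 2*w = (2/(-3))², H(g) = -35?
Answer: -2863/9 ≈ -318.11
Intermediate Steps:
w = 2/9 (w = (2/(-3))²/2 = (2*(-⅓))²/2 = (-⅔)²/2 = (½)*(4/9) = 2/9 ≈ 0.22222)
J(K) = 2/9
H(31) + J(-7)*(-1274) = -35 + (2/9)*(-1274) = -35 - 2548/9 = -2863/9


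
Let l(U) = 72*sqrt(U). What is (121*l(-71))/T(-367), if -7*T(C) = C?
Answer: 60984*I*sqrt(71)/367 ≈ 1400.2*I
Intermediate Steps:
T(C) = -C/7
(121*l(-71))/T(-367) = (121*(72*sqrt(-71)))/((-1/7*(-367))) = (121*(72*(I*sqrt(71))))/(367/7) = (121*(72*I*sqrt(71)))*(7/367) = (8712*I*sqrt(71))*(7/367) = 60984*I*sqrt(71)/367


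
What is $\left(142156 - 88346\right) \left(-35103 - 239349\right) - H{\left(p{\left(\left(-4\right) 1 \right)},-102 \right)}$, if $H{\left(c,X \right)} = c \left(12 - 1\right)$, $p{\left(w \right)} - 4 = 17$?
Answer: $-14768262351$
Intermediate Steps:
$p{\left(w \right)} = 21$ ($p{\left(w \right)} = 4 + 17 = 21$)
$H{\left(c,X \right)} = 11 c$ ($H{\left(c,X \right)} = c 11 = 11 c$)
$\left(142156 - 88346\right) \left(-35103 - 239349\right) - H{\left(p{\left(\left(-4\right) 1 \right)},-102 \right)} = \left(142156 - 88346\right) \left(-35103 - 239349\right) - 11 \cdot 21 = 53810 \left(-274452\right) - 231 = -14768262120 - 231 = -14768262351$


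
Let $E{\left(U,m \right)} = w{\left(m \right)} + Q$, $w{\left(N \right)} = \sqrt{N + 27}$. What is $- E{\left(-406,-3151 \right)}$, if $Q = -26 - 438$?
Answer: $464 - 2 i \sqrt{781} \approx 464.0 - 55.893 i$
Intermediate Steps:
$w{\left(N \right)} = \sqrt{27 + N}$
$Q = -464$ ($Q = -26 - 438 = -464$)
$E{\left(U,m \right)} = -464 + \sqrt{27 + m}$ ($E{\left(U,m \right)} = \sqrt{27 + m} - 464 = -464 + \sqrt{27 + m}$)
$- E{\left(-406,-3151 \right)} = - (-464 + \sqrt{27 - 3151}) = - (-464 + \sqrt{-3124}) = - (-464 + 2 i \sqrt{781}) = 464 - 2 i \sqrt{781}$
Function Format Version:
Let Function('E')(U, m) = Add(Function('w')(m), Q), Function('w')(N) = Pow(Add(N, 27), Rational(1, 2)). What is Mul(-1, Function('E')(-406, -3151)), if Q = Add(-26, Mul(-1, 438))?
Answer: Add(464, Mul(-2, I, Pow(781, Rational(1, 2)))) ≈ Add(464.00, Mul(-55.893, I))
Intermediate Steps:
Function('w')(N) = Pow(Add(27, N), Rational(1, 2))
Q = -464 (Q = Add(-26, -438) = -464)
Function('E')(U, m) = Add(-464, Pow(Add(27, m), Rational(1, 2))) (Function('E')(U, m) = Add(Pow(Add(27, m), Rational(1, 2)), -464) = Add(-464, Pow(Add(27, m), Rational(1, 2))))
Mul(-1, Function('E')(-406, -3151)) = Mul(-1, Add(-464, Pow(Add(27, -3151), Rational(1, 2)))) = Mul(-1, Add(-464, Pow(-3124, Rational(1, 2)))) = Mul(-1, Add(-464, Mul(2, I, Pow(781, Rational(1, 2))))) = Add(464, Mul(-2, I, Pow(781, Rational(1, 2))))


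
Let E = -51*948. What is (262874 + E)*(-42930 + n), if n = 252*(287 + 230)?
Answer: 18739704204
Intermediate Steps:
E = -48348
n = 130284 (n = 252*517 = 130284)
(262874 + E)*(-42930 + n) = (262874 - 48348)*(-42930 + 130284) = 214526*87354 = 18739704204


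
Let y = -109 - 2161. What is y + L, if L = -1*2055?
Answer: -4325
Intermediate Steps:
y = -2270
L = -2055
y + L = -2270 - 2055 = -4325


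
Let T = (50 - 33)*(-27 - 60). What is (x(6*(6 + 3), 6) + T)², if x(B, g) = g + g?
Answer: 2152089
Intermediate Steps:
x(B, g) = 2*g
T = -1479 (T = 17*(-87) = -1479)
(x(6*(6 + 3), 6) + T)² = (2*6 - 1479)² = (12 - 1479)² = (-1467)² = 2152089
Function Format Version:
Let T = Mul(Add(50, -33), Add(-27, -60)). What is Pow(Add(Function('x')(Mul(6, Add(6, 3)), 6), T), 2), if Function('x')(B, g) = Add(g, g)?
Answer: 2152089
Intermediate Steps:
Function('x')(B, g) = Mul(2, g)
T = -1479 (T = Mul(17, -87) = -1479)
Pow(Add(Function('x')(Mul(6, Add(6, 3)), 6), T), 2) = Pow(Add(Mul(2, 6), -1479), 2) = Pow(Add(12, -1479), 2) = Pow(-1467, 2) = 2152089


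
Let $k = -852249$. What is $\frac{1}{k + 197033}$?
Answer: $- \frac{1}{655216} \approx -1.5262 \cdot 10^{-6}$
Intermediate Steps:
$\frac{1}{k + 197033} = \frac{1}{-852249 + 197033} = \frac{1}{-655216} = - \frac{1}{655216}$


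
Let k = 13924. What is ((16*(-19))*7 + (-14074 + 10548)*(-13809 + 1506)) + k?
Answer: 43392174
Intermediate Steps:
((16*(-19))*7 + (-14074 + 10548)*(-13809 + 1506)) + k = ((16*(-19))*7 + (-14074 + 10548)*(-13809 + 1506)) + 13924 = (-304*7 - 3526*(-12303)) + 13924 = (-2128 + 43380378) + 13924 = 43378250 + 13924 = 43392174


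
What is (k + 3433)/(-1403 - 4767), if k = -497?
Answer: -1468/3085 ≈ -0.47585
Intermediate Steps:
(k + 3433)/(-1403 - 4767) = (-497 + 3433)/(-1403 - 4767) = 2936/(-6170) = 2936*(-1/6170) = -1468/3085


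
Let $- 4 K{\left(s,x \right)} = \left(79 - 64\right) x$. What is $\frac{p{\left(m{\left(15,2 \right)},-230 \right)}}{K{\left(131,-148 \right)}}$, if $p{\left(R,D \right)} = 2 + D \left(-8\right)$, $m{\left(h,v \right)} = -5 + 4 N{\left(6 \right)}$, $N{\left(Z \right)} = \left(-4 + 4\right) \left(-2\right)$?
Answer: $\frac{614}{185} \approx 3.3189$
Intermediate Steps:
$K{\left(s,x \right)} = - \frac{15 x}{4}$ ($K{\left(s,x \right)} = - \frac{\left(79 - 64\right) x}{4} = - \frac{15 x}{4}$)
$N{\left(Z \right)} = 0$ ($N{\left(Z \right)} = 0 \left(-2\right) = 0$)
$m{\left(h,v \right)} = -5$ ($m{\left(h,v \right)} = -5 + 4 \cdot 0 = -5 + 0 = -5$)
$p{\left(R,D \right)} = 2 - 8 D$
$\frac{p{\left(m{\left(15,2 \right)},-230 \right)}}{K{\left(131,-148 \right)}} = \frac{2 - -1840}{\left(- \frac{15}{4}\right) \left(-148\right)} = \frac{2 + 1840}{555} = 1842 \cdot \frac{1}{555} = \frac{614}{185}$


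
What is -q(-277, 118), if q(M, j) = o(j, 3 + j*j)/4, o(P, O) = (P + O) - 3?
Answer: -7021/2 ≈ -3510.5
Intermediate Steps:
o(P, O) = -3 + O + P (o(P, O) = (O + P) - 3 = -3 + O + P)
q(M, j) = j/4 + j**2/4 (q(M, j) = (-3 + (3 + j*j) + j)/4 = (-3 + (3 + j**2) + j)/4 = (j + j**2)/4 = j/4 + j**2/4)
-q(-277, 118) = -118*(1 + 118)/4 = -118*119/4 = -1*7021/2 = -7021/2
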